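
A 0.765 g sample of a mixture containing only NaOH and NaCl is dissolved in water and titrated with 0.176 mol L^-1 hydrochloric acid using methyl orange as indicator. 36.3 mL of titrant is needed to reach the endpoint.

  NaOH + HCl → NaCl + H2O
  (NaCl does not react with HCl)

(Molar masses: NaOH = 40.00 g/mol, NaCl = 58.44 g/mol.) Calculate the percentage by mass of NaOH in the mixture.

33.4 %

n(HCl) = 0.0363 × 0.176 = 6.39 × 10^-3 mol
Let x = n(NaOH), y = n(NaCl).
Titrant: 1x = 6.39 × 10^-3;  mass: 40.00x + 58.44y = 0.765
Solving, x = 6.39 × 10^-3 mol, y = 8.72 × 10^-3 mol
mass of NaOH = 6.39 × 10^-3 × 40.00 = 0.256 g
% NaOH = 0.256 / 0.765 × 100 = 33.4 %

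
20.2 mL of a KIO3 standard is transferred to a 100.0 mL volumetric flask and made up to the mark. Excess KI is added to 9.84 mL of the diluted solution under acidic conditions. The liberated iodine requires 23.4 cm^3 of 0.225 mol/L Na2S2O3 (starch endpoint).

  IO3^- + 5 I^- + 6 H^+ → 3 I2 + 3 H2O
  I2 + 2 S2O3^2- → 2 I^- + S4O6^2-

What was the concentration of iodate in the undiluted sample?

0.441 mol/L

n(S2O3^2-) = 0.0234 × 0.225 = 5.26 × 10^-3 mol
n(I2) = n(S2O3^2-)/2 = 2.63 × 10^-3 mol
From the 1:3 ratio, n(IO3^-) in the aliquot = 1/3 × 2.63 × 10^-3 = 8.77 × 10^-4 mol
[IO3^-]_dilute = 8.77 × 10^-4 / 0.00984 = 0.0892 mol/L
[IO3^-]_original = 0.0892 × 100.0/20.2 = 0.441 mol/L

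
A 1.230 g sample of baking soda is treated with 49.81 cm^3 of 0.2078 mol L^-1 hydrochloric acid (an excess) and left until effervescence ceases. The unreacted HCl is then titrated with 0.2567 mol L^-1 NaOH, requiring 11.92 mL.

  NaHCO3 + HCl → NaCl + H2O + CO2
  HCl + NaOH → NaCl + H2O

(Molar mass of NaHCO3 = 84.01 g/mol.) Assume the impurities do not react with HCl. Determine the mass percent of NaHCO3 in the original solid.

49.80 %

n(HCl) added = 0.04981 × 0.2078 = 0.01035 mol
n(NaOH) used in back-titration = 0.01192 × 0.2567 = 3.060 × 10^-3 mol
n(HCl) left over = 3.060 × 10^-3 mol (1:1 ratio)
n(HCl) consumed by analyte = 0.01035 − 3.060 × 10^-3 = 7.291 × 10^-3 mol
n(NaHCO3) = 7.291 × 10^-3 mol (1:1 ratio)
mass of NaHCO3 = 7.291 × 10^-3 × 84.01 = 0.6125 g
% NaHCO3 = 0.6125 / 1.230 × 100 = 49.80 %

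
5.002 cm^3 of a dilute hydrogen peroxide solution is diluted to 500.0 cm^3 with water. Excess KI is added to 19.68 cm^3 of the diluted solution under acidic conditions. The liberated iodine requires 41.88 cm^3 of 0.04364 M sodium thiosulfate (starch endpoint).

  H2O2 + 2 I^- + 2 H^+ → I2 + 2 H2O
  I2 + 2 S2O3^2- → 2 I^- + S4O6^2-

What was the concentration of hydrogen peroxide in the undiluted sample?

4.642 M

n(S2O3^2-) = 0.04188 × 0.04364 = 1.828 × 10^-3 mol
n(I2) = n(S2O3^2-)/2 = 9.138 × 10^-4 mol
n(H2O2) in the aliquot = 9.138 × 10^-4 mol (1:1 ratio)
[H2O2]_dilute = 9.138 × 10^-4 / 0.01968 = 0.04643 mol/L
[H2O2]_original = 0.04643 × 500.0/5.002 = 4.642 mol/L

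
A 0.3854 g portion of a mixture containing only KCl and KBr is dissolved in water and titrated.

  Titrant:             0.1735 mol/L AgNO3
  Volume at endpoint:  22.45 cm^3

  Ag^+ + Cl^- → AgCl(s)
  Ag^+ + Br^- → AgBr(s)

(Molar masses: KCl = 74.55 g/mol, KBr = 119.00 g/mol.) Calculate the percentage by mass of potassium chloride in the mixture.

n(AgNO3) = 0.02245 × 0.1735 = 3.895 × 10^-3 mol
Let x = n(KCl), y = n(KBr).
Titrant: 1x + 1y = 3.895 × 10^-3;  mass: 74.55x + 119.00y = 0.3854
Solving, x = 1.757 × 10^-3 mol, y = 2.138 × 10^-3 mol
mass of KCl = 1.757 × 10^-3 × 74.55 = 0.1310 g
% KCl = 0.1310 / 0.3854 × 100 = 33.99 %

33.99 %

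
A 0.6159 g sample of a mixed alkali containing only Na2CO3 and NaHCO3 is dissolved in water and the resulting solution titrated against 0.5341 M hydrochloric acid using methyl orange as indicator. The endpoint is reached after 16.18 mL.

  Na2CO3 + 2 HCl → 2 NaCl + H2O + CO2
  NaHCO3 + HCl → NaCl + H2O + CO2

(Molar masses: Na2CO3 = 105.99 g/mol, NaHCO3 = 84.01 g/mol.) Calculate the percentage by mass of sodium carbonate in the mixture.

n(HCl) = 0.01618 × 0.5341 = 8.642 × 10^-3 mol
Let x = n(Na2CO3), y = n(NaHCO3).
Titrant: 2x + 1y = 8.642 × 10^-3;  mass: 105.99x + 84.01y = 0.6159
Solving, x = 1.775 × 10^-3 mol, y = 5.092 × 10^-3 mol
mass of Na2CO3 = 1.775 × 10^-3 × 105.99 = 0.1881 g
% Na2CO3 = 0.1881 / 0.6159 × 100 = 30.54 %

30.54 %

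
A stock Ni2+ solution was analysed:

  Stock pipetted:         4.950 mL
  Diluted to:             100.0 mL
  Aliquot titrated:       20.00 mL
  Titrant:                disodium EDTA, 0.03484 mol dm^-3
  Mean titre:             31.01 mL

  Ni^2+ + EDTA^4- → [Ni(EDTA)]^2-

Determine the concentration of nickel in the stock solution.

n(EDTA) = 0.03101 × 0.03484 = 1.080 × 10^-3 mol
n(Ni2+) in the aliquot = 1.080 × 10^-3 mol (1:1 ratio)
[Ni2+]_dilute = 1.080 × 10^-3 / 0.02000 = 0.05402 mol/L
Dilution factor = 100.0 / 4.950 = 20.20
[Ni2+]_stock = 0.05402 × 20.20 = 1.091 mol/L

1.091 mol/L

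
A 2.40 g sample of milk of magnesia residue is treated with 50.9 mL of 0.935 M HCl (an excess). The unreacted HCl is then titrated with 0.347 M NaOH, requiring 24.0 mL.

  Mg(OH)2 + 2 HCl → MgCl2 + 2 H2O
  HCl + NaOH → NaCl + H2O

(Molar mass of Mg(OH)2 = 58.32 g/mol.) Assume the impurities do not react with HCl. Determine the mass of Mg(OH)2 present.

n(HCl) added = 0.0509 × 0.935 = 0.0476 mol
n(NaOH) used in back-titration = 0.0240 × 0.347 = 8.33 × 10^-3 mol
n(HCl) left over = 8.33 × 10^-3 mol (1:1 ratio)
n(HCl) consumed by analyte = 0.0476 − 8.33 × 10^-3 = 0.0393 mol
From the 1:2 ratio, n(Mg(OH)2) = 1/2 × 0.0393 = 0.0196 mol
mass of Mg(OH)2 = 0.0196 × 58.32 = 1.14 g

1.14 g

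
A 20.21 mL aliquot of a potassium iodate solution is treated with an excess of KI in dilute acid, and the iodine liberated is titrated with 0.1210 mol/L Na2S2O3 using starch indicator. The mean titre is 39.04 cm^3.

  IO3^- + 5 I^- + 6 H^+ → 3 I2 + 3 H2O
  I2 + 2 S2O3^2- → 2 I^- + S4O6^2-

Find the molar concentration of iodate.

0.03896 mol/L

n(S2O3^2-) = 0.03904 × 0.1210 = 4.724 × 10^-3 mol
n(I2) = n(S2O3^2-)/2 = 2.362 × 10^-3 mol
From the 1:3 ratio, n(IO3^-) in the aliquot = 1/3 × 2.362 × 10^-3 = 7.873 × 10^-4 mol
[IO3^-] = 7.873 × 10^-4 / 0.02021 = 0.03896 mol/L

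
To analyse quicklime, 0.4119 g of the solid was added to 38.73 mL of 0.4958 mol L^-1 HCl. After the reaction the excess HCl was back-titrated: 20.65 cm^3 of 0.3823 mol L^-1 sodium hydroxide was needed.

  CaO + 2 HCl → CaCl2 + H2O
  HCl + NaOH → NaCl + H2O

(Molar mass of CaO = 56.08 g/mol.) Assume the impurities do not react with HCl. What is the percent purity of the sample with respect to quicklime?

76.98 %

n(HCl) added = 0.03873 × 0.4958 = 0.01920 mol
n(NaOH) used in back-titration = 0.02065 × 0.3823 = 7.894 × 10^-3 mol
n(HCl) left over = 7.894 × 10^-3 mol (1:1 ratio)
n(HCl) consumed by analyte = 0.01920 − 7.894 × 10^-3 = 0.01131 mol
From the 1:2 ratio, n(CaO) = 1/2 × 0.01131 = 5.654 × 10^-3 mol
mass of CaO = 5.654 × 10^-3 × 56.08 = 0.3171 g
% CaO = 0.3171 / 0.4119 × 100 = 76.98 %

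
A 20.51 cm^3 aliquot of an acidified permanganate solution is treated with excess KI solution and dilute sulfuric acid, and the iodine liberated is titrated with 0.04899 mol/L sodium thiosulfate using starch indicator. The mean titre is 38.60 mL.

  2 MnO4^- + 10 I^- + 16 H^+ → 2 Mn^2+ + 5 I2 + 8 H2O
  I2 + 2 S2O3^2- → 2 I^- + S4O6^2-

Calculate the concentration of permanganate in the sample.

n(S2O3^2-) = 0.03860 × 0.04899 = 1.891 × 10^-3 mol
n(I2) = n(S2O3^2-)/2 = 9.455 × 10^-4 mol
From the 2:5 ratio, n(MnO4^-) in the aliquot = 2/5 × 9.455 × 10^-4 = 3.782 × 10^-4 mol
[MnO4^-] = 3.782 × 10^-4 / 0.02051 = 0.01844 mol/L

0.01844 mol/L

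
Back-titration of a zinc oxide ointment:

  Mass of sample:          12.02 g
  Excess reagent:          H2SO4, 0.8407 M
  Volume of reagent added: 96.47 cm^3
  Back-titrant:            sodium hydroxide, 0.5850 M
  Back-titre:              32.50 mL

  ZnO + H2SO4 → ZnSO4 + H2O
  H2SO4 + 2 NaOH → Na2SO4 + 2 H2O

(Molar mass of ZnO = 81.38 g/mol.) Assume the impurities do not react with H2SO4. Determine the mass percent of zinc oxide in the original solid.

n(H2SO4) added = 0.09647 × 0.8407 = 0.08110 mol
n(NaOH) used in back-titration = 0.03250 × 0.5850 = 0.01901 mol
From the 1:2 ratio, n(H2SO4) left over = 1/2 × 0.01901 = 9.506 × 10^-3 mol
n(H2SO4) consumed by analyte = 0.08110 − 9.506 × 10^-3 = 0.07160 mol
n(ZnO) = 0.07160 mol (1:1 ratio)
mass of ZnO = 0.07160 × 81.38 = 5.826 g
% ZnO = 5.826 / 12.02 × 100 = 48.47 %

48.47 %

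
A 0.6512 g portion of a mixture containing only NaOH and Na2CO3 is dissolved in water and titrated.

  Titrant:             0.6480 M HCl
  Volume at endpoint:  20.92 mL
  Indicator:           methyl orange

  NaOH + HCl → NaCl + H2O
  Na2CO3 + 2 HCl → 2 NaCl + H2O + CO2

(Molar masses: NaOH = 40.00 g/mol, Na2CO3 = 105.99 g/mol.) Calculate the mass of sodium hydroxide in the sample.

0.2069 g

n(HCl) = 0.02092 × 0.6480 = 0.01356 mol
Let x = n(NaOH), y = n(Na2CO3).
Titrant: 1x + 2y = 0.01356;  mass: 40.00x + 105.99y = 0.6512
Solving, x = 5.172 × 10^-3 mol, y = 4.192 × 10^-3 mol
mass of NaOH = 5.172 × 10^-3 × 40.00 = 0.2069 g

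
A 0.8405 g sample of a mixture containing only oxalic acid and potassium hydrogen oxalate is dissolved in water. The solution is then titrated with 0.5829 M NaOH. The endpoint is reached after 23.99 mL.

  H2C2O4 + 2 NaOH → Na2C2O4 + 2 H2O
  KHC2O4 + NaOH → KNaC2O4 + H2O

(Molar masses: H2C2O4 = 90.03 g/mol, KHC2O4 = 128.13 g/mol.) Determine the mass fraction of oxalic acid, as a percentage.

n(NaOH) = 0.02399 × 0.5829 = 0.01398 mol
Let x = n(H2C2O4), y = n(KHC2O4).
Titrant: 2x + 1y = 0.01398;  mass: 90.03x + 128.13y = 0.8405
Solving, x = 5.722 × 10^-3 mol, y = 2.539 × 10^-3 mol
mass of H2C2O4 = 5.722 × 10^-3 × 90.03 = 0.5152 g
% H2C2O4 = 0.5152 / 0.8405 × 100 = 61.30 %

61.30 %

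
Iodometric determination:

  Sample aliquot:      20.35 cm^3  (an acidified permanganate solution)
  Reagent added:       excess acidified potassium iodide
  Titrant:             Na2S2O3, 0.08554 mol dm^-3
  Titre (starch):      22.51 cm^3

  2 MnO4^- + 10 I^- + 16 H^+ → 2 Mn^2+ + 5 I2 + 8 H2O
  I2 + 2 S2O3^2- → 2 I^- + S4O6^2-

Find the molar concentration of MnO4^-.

0.01892 mol/L

n(S2O3^2-) = 0.02251 × 0.08554 = 1.926 × 10^-3 mol
n(I2) = n(S2O3^2-)/2 = 9.628 × 10^-4 mol
From the 2:5 ratio, n(MnO4^-) in the aliquot = 2/5 × 9.628 × 10^-4 = 3.851 × 10^-4 mol
[MnO4^-] = 3.851 × 10^-4 / 0.02035 = 0.01892 mol/L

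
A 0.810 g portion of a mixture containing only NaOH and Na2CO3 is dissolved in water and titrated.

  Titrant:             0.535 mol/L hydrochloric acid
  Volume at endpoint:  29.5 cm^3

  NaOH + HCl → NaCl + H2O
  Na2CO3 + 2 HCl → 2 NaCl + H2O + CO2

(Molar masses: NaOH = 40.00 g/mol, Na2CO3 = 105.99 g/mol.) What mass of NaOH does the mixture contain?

0.0812 g

n(HCl) = 0.0295 × 0.535 = 0.0158 mol
Let x = n(NaOH), y = n(Na2CO3).
Titrant: 1x + 2y = 0.0158;  mass: 40.00x + 105.99y = 0.810
Solving, x = 2.03 × 10^-3 mol, y = 6.88 × 10^-3 mol
mass of NaOH = 2.03 × 10^-3 × 40.00 = 0.0812 g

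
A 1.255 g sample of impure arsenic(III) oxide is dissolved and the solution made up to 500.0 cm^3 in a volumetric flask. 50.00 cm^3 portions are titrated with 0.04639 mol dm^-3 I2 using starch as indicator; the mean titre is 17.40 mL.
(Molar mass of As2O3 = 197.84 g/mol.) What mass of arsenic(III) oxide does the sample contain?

0.7985 g

As2O3 + 2 I2 + 2 H2O → As2O5 + 4 HI
n(I2) per titration = 0.01740 × 0.04639 = 8.072 × 10^-4 mol
From the 1:2 ratio, n(As2O3) in each aliquot = 1/2 × 8.072 × 10^-4 = 4.036 × 10^-4 mol
n(As2O3) in the whole flask = 4.036 × 10^-4 × 500.0/50.00 = 4.036 × 10^-3 mol
mass of As2O3 = 4.036 × 10^-3 × 197.84 = 0.7985 g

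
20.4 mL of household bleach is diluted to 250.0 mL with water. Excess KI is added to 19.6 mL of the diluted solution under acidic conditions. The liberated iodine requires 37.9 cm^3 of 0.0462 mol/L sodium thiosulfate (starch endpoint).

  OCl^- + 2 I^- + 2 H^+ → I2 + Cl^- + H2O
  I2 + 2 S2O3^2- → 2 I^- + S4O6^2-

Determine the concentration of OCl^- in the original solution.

0.547 mol/L

n(S2O3^2-) = 0.0379 × 0.0462 = 1.75 × 10^-3 mol
n(I2) = n(S2O3^2-)/2 = 8.75 × 10^-4 mol
n(OCl^-) in the aliquot = 8.75 × 10^-4 mol (1:1 ratio)
[OCl^-]_dilute = 8.75 × 10^-4 / 0.0196 = 0.0447 mol/L
[OCl^-]_original = 0.0447 × 250.0/20.4 = 0.547 mol/L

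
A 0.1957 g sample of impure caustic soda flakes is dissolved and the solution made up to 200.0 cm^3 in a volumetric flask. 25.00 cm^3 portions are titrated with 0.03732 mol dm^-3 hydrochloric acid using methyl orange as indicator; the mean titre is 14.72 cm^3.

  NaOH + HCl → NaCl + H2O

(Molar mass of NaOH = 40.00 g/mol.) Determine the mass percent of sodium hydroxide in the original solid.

89.83 %

n(HCl) per titration = 0.01472 × 0.03732 = 5.494 × 10^-4 mol
n(NaOH) in each aliquot = 5.494 × 10^-4 mol (1:1 ratio)
n(NaOH) in the whole flask = 5.494 × 10^-4 × 200.0/25.00 = 4.395 × 10^-3 mol
mass of NaOH = 4.395 × 10^-3 × 40.00 = 0.1758 g
% NaOH = 0.1758 / 0.1957 × 100 = 89.83 %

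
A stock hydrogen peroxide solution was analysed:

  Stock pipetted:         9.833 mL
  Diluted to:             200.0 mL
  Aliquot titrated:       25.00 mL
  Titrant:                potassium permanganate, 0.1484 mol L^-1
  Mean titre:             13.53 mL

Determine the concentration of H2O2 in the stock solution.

2 MnO4^- + 5 H2O2 + 6 H^+ → 2 Mn^2+ + 5 O2 + 8 H2O
n(KMnO4) = 0.01353 × 0.1484 = 2.008 × 10^-3 mol
From the 5:2 ratio, n(H2O2) in the aliquot = 5/2 × 2.008 × 10^-3 = 5.020 × 10^-3 mol
[H2O2]_dilute = 5.020 × 10^-3 / 0.02500 = 0.2008 mol/L
Dilution factor = 200.0 / 9.833 = 20.34
[H2O2]_stock = 0.2008 × 20.34 = 4.084 mol/L

4.084 mol/L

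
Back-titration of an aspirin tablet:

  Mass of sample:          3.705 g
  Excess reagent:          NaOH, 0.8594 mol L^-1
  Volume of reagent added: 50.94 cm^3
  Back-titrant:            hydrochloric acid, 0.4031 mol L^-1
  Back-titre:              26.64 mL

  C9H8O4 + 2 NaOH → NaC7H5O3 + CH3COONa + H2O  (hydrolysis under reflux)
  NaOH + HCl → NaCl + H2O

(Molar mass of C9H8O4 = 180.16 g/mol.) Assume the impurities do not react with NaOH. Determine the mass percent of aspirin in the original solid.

80.33 %

n(NaOH) added = 0.05094 × 0.8594 = 0.04378 mol
n(HCl) used in back-titration = 0.02664 × 0.4031 = 0.01074 mol
n(NaOH) left over = 0.01074 mol (1:1 ratio)
n(NaOH) consumed by analyte = 0.04378 − 0.01074 = 0.03304 mol
From the 1:2 ratio, n(C9H8O4) = 1/2 × 0.03304 = 0.01652 mol
mass of C9H8O4 = 0.01652 × 180.16 = 2.976 g
% C9H8O4 = 2.976 / 3.705 × 100 = 80.33 %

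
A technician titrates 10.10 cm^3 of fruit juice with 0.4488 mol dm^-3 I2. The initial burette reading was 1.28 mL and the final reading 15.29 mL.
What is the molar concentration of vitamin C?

C6H8O6 + I2 → C6H6O6 + 2 HI
n(I2) = 0.01401 L × 0.4488 mol/L = 6.288 × 10^-3 mol
n(C6H8O6) = 6.288 × 10^-3 mol (1:1 mole ratio)
[C6H8O6] = 6.288 × 10^-3 mol / 0.01010 L = 0.6225 mol/L

0.6225 mol/L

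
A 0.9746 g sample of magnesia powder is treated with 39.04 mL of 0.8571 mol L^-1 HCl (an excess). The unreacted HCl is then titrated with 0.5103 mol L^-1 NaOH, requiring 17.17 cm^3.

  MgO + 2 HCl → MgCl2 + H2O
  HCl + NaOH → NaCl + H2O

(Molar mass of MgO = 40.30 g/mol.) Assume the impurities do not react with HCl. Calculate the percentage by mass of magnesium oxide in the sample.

51.07 %

n(HCl) added = 0.03904 × 0.8571 = 0.03346 mol
n(NaOH) used in back-titration = 0.01717 × 0.5103 = 8.762 × 10^-3 mol
n(HCl) left over = 8.762 × 10^-3 mol (1:1 ratio)
n(HCl) consumed by analyte = 0.03346 − 8.762 × 10^-3 = 0.02470 mol
From the 1:2 ratio, n(MgO) = 1/2 × 0.02470 = 0.01235 mol
mass of MgO = 0.01235 × 40.30 = 0.4977 g
% MgO = 0.4977 / 0.9746 × 100 = 51.07 %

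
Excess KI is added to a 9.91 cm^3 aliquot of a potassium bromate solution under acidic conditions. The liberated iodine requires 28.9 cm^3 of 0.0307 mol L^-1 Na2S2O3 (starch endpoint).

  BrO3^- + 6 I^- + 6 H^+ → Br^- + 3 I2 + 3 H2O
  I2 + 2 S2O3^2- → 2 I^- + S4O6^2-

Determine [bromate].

n(S2O3^2-) = 0.0289 × 0.0307 = 8.87 × 10^-4 mol
n(I2) = n(S2O3^2-)/2 = 4.44 × 10^-4 mol
From the 1:3 ratio, n(BrO3^-) in the aliquot = 1/3 × 4.44 × 10^-4 = 1.48 × 10^-4 mol
[BrO3^-] = 1.48 × 10^-4 / 0.00991 = 0.0149 mol/L

0.0149 mol/L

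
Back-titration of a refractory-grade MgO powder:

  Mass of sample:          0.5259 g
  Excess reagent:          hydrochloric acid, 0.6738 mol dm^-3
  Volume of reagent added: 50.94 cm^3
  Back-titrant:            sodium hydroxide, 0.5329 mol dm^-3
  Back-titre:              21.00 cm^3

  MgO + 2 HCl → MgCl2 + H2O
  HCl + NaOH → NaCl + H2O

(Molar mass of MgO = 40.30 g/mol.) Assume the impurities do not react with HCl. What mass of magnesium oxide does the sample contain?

0.4661 g

n(HCl) added = 0.05094 × 0.6738 = 0.03432 mol
n(NaOH) used in back-titration = 0.02100 × 0.5329 = 0.01119 mol
n(HCl) left over = 0.01119 mol (1:1 ratio)
n(HCl) consumed by analyte = 0.03432 − 0.01119 = 0.02313 mol
From the 1:2 ratio, n(MgO) = 1/2 × 0.02313 = 0.01157 mol
mass of MgO = 0.01157 × 40.30 = 0.4661 g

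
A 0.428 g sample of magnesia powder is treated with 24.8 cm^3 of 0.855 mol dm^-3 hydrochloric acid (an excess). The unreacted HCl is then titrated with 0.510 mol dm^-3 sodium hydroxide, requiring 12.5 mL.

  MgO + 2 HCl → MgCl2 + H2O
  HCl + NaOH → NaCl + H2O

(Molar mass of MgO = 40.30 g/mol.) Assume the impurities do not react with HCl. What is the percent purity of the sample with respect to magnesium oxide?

n(HCl) added = 0.0248 × 0.855 = 0.0212 mol
n(NaOH) used in back-titration = 0.0125 × 0.510 = 6.37 × 10^-3 mol
n(HCl) left over = 6.37 × 10^-3 mol (1:1 ratio)
n(HCl) consumed by analyte = 0.0212 − 6.37 × 10^-3 = 0.0148 mol
From the 1:2 ratio, n(MgO) = 1/2 × 0.0148 = 7.41 × 10^-3 mol
mass of MgO = 7.41 × 10^-3 × 40.30 = 0.299 g
% MgO = 0.299 / 0.428 × 100 = 69.8 %

69.8 %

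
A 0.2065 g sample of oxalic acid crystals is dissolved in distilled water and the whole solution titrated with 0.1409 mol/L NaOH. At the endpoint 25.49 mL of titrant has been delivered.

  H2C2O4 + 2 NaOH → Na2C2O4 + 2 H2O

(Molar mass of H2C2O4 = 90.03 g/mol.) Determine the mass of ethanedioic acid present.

n(NaOH) = 0.02549 L × 0.1409 mol/L = 3.592 × 10^-3 mol
From the 1:2 ratio, n(H2C2O4) = 1/2 × 3.592 × 10^-3 = 1.796 × 10^-3 mol
mass of H2C2O4 = 1.796 × 10^-3 × 90.03 g/mol = 0.1617 g

0.1617 g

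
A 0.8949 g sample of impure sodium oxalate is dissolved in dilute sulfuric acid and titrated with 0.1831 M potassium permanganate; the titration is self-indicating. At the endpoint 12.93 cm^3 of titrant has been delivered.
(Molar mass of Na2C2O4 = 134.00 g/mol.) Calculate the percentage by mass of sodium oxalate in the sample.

2 MnO4^- + 5 C2O4^2- + 16 H^+ → 2 Mn^2+ + 10 CO2 + 8 H2O
n(KMnO4) = 0.01293 L × 0.1831 mol/L = 2.367 × 10^-3 mol
From the 5:2 ratio, n(Na2C2O4) = 5/2 × 2.367 × 10^-3 = 5.919 × 10^-3 mol
mass of Na2C2O4 = 5.919 × 10^-3 × 134.00 g/mol = 0.7931 g
% Na2C2O4 = 0.7931 / 0.8949 × 100 = 88.63 %

88.63 %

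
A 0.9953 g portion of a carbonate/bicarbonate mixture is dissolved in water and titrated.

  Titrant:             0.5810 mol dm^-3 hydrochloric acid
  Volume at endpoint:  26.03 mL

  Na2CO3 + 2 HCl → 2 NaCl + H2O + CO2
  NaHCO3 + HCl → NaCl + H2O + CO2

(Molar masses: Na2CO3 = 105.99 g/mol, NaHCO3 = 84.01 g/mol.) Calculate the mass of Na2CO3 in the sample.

0.4703 g

n(HCl) = 0.02603 × 0.5810 = 0.01512 mol
Let x = n(Na2CO3), y = n(NaHCO3).
Titrant: 2x + 1y = 0.01512;  mass: 105.99x + 84.01y = 0.9953
Solving, x = 4.437 × 10^-3 mol, y = 6.250 × 10^-3 mol
mass of Na2CO3 = 4.437 × 10^-3 × 105.99 = 0.4703 g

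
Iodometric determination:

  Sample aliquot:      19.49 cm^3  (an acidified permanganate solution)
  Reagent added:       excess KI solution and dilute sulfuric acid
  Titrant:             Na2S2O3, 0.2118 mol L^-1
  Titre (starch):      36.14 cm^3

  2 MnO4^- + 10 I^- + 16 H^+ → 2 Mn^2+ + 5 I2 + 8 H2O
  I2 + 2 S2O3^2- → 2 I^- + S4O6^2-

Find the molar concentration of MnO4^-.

0.07855 mol/L

n(S2O3^2-) = 0.03614 × 0.2118 = 7.654 × 10^-3 mol
n(I2) = n(S2O3^2-)/2 = 3.827 × 10^-3 mol
From the 2:5 ratio, n(MnO4^-) in the aliquot = 2/5 × 3.827 × 10^-3 = 1.531 × 10^-3 mol
[MnO4^-] = 1.531 × 10^-3 / 0.01949 = 0.07855 mol/L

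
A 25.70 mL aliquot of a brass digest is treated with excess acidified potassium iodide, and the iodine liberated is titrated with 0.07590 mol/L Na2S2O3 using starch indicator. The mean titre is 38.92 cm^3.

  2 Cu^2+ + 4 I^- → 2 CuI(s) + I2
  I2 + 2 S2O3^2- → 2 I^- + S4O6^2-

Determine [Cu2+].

0.1149 mol/L

n(S2O3^2-) = 0.03892 × 0.07590 = 2.954 × 10^-3 mol
n(I2) = n(S2O3^2-)/2 = 1.477 × 10^-3 mol
From the 2:1 ratio, n(Cu2+) in the aliquot = 2/1 × 1.477 × 10^-3 = 2.954 × 10^-3 mol
[Cu2+] = 2.954 × 10^-3 / 0.02570 = 0.1149 mol/L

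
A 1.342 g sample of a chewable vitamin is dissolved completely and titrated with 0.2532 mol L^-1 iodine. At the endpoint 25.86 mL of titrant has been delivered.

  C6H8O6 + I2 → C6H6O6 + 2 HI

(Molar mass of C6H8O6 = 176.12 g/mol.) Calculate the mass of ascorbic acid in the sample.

1.153 g

n(I2) = 0.02586 L × 0.2532 mol/L = 6.548 × 10^-3 mol
n(C6H8O6) = 6.548 × 10^-3 mol (1:1 ratio)
mass of C6H8O6 = 6.548 × 10^-3 × 176.12 g/mol = 1.153 g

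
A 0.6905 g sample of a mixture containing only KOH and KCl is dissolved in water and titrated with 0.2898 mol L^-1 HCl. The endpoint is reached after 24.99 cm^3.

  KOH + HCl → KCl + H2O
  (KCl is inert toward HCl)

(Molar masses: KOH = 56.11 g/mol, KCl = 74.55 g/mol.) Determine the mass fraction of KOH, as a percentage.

n(HCl) = 0.02499 × 0.2898 = 7.242 × 10^-3 mol
Let x = n(KOH), y = n(KCl).
Titrant: 1x = 7.242 × 10^-3;  mass: 56.11x + 74.55y = 0.6905
Solving, x = 7.242 × 10^-3 mol, y = 3.811 × 10^-3 mol
mass of KOH = 7.242 × 10^-3 × 56.11 = 0.4064 g
% KOH = 0.4064 / 0.6905 × 100 = 58.85 %

58.85 %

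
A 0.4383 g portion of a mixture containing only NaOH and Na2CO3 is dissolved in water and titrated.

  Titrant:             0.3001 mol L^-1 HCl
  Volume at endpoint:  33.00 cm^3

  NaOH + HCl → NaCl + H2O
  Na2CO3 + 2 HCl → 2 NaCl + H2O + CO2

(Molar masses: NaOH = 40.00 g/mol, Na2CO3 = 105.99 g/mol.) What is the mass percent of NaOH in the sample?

60.77 %

n(HCl) = 0.03300 × 0.3001 = 9.903 × 10^-3 mol
Let x = n(NaOH), y = n(Na2CO3).
Titrant: 1x + 2y = 9.903 × 10^-3;  mass: 40.00x + 105.99y = 0.4383
Solving, x = 6.658 × 10^-3 mol, y = 1.622 × 10^-3 mol
mass of NaOH = 6.658 × 10^-3 × 40.00 = 0.2663 g
% NaOH = 0.2663 / 0.4383 × 100 = 60.77 %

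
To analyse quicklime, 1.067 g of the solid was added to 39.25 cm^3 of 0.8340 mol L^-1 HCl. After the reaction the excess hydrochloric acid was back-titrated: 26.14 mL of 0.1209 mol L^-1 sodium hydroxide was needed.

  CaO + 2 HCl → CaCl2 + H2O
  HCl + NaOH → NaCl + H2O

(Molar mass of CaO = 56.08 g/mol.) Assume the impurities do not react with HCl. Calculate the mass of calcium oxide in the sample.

n(HCl) added = 0.03925 × 0.8340 = 0.03273 mol
n(NaOH) used in back-titration = 0.02614 × 0.1209 = 3.160 × 10^-3 mol
n(HCl) left over = 3.160 × 10^-3 mol (1:1 ratio)
n(HCl) consumed by analyte = 0.03273 − 3.160 × 10^-3 = 0.02957 mol
From the 1:2 ratio, n(CaO) = 1/2 × 0.02957 = 0.01479 mol
mass of CaO = 0.01479 × 56.08 = 0.8293 g

0.8293 g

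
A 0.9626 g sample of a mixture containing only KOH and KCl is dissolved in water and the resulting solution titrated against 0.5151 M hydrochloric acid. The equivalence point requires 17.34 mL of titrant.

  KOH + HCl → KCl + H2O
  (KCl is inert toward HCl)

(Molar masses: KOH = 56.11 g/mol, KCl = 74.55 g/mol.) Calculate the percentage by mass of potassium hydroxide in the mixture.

52.06 %

n(HCl) = 0.01734 × 0.5151 = 8.932 × 10^-3 mol
Let x = n(KOH), y = n(KCl).
Titrant: 1x = 8.932 × 10^-3;  mass: 56.11x + 74.55y = 0.9626
Solving, x = 8.932 × 10^-3 mol, y = 6.190 × 10^-3 mol
mass of KOH = 8.932 × 10^-3 × 56.11 = 0.5012 g
% KOH = 0.5012 / 0.9626 × 100 = 52.06 %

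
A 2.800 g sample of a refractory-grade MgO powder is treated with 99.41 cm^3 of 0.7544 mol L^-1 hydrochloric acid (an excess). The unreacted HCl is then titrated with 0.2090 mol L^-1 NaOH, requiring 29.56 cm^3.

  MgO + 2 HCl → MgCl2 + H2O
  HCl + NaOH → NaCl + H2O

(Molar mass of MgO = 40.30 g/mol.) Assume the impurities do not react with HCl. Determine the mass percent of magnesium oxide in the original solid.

n(HCl) added = 0.09941 × 0.7544 = 0.07499 mol
n(NaOH) used in back-titration = 0.02956 × 0.2090 = 6.178 × 10^-3 mol
n(HCl) left over = 6.178 × 10^-3 mol (1:1 ratio)
n(HCl) consumed by analyte = 0.07499 − 6.178 × 10^-3 = 0.06882 mol
From the 1:2 ratio, n(MgO) = 1/2 × 0.06882 = 0.03441 mol
mass of MgO = 0.03441 × 40.30 = 1.387 g
% MgO = 1.387 / 2.800 × 100 = 49.52 %

49.52 %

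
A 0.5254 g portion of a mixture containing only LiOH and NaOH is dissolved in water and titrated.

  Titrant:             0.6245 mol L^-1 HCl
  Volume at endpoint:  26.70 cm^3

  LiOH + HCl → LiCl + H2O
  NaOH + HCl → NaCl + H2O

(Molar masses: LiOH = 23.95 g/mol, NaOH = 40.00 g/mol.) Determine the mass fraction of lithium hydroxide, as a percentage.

n(HCl) = 0.02670 × 0.6245 = 0.01667 mol
Let x = n(LiOH), y = n(NaOH).
Titrant: 1x + 1y = 0.01667;  mass: 23.95x + 40.00y = 0.5254
Solving, x = 8.820 × 10^-3 mol, y = 7.854 × 10^-3 mol
mass of LiOH = 8.820 × 10^-3 × 23.95 = 0.2112 g
% LiOH = 0.2112 / 0.5254 × 100 = 40.21 %

40.21 %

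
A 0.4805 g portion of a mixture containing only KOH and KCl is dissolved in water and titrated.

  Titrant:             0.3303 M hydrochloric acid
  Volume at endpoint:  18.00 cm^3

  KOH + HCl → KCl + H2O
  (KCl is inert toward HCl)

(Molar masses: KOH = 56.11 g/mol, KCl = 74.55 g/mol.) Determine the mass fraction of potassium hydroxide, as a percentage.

69.43 %

n(HCl) = 0.01800 × 0.3303 = 5.945 × 10^-3 mol
Let x = n(KOH), y = n(KCl).
Titrant: 1x = 5.945 × 10^-3;  mass: 56.11x + 74.55y = 0.4805
Solving, x = 5.945 × 10^-3 mol, y = 1.971 × 10^-3 mol
mass of KOH = 5.945 × 10^-3 × 56.11 = 0.3336 g
% KOH = 0.3336 / 0.4805 × 100 = 69.43 %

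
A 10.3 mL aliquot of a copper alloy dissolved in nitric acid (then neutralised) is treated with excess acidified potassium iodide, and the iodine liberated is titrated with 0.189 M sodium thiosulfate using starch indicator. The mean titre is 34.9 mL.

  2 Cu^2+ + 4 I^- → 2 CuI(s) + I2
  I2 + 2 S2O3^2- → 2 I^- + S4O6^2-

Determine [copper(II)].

n(S2O3^2-) = 0.0349 × 0.189 = 6.60 × 10^-3 mol
n(I2) = n(S2O3^2-)/2 = 3.30 × 10^-3 mol
From the 2:1 ratio, n(Cu2+) in the aliquot = 2/1 × 3.30 × 10^-3 = 6.60 × 10^-3 mol
[Cu2+] = 6.60 × 10^-3 / 0.0103 = 0.640 mol/L

0.640 M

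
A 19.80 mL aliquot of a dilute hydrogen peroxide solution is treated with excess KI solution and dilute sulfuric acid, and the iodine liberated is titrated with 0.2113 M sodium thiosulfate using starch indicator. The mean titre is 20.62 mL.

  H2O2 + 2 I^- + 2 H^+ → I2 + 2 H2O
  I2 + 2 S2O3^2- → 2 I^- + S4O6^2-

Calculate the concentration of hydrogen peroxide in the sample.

n(S2O3^2-) = 0.02062 × 0.2113 = 4.357 × 10^-3 mol
n(I2) = n(S2O3^2-)/2 = 2.179 × 10^-3 mol
n(H2O2) in the aliquot = 2.179 × 10^-3 mol (1:1 ratio)
[H2O2] = 2.179 × 10^-3 / 0.01980 = 0.1100 mol/L

0.1100 M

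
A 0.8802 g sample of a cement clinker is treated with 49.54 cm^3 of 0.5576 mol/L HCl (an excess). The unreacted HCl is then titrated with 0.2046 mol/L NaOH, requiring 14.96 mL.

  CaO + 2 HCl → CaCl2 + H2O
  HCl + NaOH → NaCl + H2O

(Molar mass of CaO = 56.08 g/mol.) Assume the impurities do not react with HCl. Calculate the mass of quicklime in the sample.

0.6887 g

n(HCl) added = 0.04954 × 0.5576 = 0.02762 mol
n(NaOH) used in back-titration = 0.01496 × 0.2046 = 3.061 × 10^-3 mol
n(HCl) left over = 3.061 × 10^-3 mol (1:1 ratio)
n(HCl) consumed by analyte = 0.02762 − 3.061 × 10^-3 = 0.02456 mol
From the 1:2 ratio, n(CaO) = 1/2 × 0.02456 = 0.01228 mol
mass of CaO = 0.01228 × 56.08 = 0.6887 g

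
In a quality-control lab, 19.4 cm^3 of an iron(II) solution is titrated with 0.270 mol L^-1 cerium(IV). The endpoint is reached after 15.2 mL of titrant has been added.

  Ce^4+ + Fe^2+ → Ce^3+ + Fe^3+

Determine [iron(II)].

n(Ce4+) = 0.0152 L × 0.270 mol/L = 4.10 × 10^-3 mol
n(Fe2+) = 4.10 × 10^-3 mol (1:1 mole ratio)
[Fe2+] = 4.10 × 10^-3 mol / 0.0194 L = 0.212 mol/L

0.212 mol/L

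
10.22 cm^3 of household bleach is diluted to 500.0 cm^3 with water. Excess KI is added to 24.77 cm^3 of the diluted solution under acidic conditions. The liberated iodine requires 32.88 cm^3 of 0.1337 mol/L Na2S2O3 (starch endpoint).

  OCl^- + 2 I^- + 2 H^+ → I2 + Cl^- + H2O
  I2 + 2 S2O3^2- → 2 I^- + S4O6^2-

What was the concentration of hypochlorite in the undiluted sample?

4.341 mol/L

n(S2O3^2-) = 0.03288 × 0.1337 = 4.396 × 10^-3 mol
n(I2) = n(S2O3^2-)/2 = 2.198 × 10^-3 mol
n(OCl^-) in the aliquot = 2.198 × 10^-3 mol (1:1 ratio)
[OCl^-]_dilute = 2.198 × 10^-3 / 0.02477 = 0.08874 mol/L
[OCl^-]_original = 0.08874 × 500.0/10.22 = 4.341 mol/L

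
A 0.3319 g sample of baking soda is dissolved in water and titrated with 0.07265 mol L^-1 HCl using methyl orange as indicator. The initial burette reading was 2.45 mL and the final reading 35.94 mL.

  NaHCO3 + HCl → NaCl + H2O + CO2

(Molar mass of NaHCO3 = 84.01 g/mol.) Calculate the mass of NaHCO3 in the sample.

n(HCl) = 0.03349 L × 0.07265 mol/L = 2.433 × 10^-3 mol
n(NaHCO3) = 2.433 × 10^-3 mol (1:1 ratio)
mass of NaHCO3 = 2.433 × 10^-3 × 84.01 g/mol = 0.2044 g

0.2044 g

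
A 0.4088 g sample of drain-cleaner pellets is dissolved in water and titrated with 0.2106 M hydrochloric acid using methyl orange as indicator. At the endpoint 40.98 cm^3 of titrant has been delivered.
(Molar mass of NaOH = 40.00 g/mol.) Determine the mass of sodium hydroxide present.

NaOH + HCl → NaCl + H2O
n(HCl) = 0.04098 L × 0.2106 mol/L = 8.630 × 10^-3 mol
n(NaOH) = 8.630 × 10^-3 mol (1:1 ratio)
mass of NaOH = 8.630 × 10^-3 × 40.00 g/mol = 0.3452 g

0.3452 g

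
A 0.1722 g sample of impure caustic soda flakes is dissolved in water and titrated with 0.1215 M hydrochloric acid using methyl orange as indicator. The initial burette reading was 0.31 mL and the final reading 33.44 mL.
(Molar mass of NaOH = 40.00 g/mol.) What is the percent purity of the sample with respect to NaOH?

93.50 %

NaOH + HCl → NaCl + H2O
n(HCl) = 0.03313 L × 0.1215 mol/L = 4.025 × 10^-3 mol
n(NaOH) = 4.025 × 10^-3 mol (1:1 ratio)
mass of NaOH = 4.025 × 10^-3 × 40.00 g/mol = 0.1610 g
% NaOH = 0.1610 / 0.1722 × 100 = 93.50 %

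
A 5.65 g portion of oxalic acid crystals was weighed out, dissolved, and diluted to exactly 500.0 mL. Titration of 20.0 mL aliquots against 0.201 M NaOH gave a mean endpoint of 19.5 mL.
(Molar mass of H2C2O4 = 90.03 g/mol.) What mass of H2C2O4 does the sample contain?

4.41 g

H2C2O4 + 2 NaOH → Na2C2O4 + 2 H2O
n(NaOH) per titration = 0.0195 × 0.201 = 3.92 × 10^-3 mol
From the 1:2 ratio, n(H2C2O4) in each aliquot = 1/2 × 3.92 × 10^-3 = 1.96 × 10^-3 mol
n(H2C2O4) in the whole flask = 1.96 × 10^-3 × 500.0/20.0 = 0.0490 mol
mass of H2C2O4 = 0.0490 × 90.03 = 4.41 g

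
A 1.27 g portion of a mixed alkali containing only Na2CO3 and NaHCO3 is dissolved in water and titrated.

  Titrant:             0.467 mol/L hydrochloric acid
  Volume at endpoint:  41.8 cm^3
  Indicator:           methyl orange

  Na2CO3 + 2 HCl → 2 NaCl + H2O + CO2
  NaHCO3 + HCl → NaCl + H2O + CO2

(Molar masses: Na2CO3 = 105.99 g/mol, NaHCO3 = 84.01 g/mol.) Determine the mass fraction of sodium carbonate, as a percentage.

n(HCl) = 0.0418 × 0.467 = 0.0195 mol
Let x = n(Na2CO3), y = n(NaHCO3).
Titrant: 2x + 1y = 0.0195;  mass: 105.99x + 84.01y = 1.27
Solving, x = 5.96 × 10^-3 mol, y = 7.59 × 10^-3 mol
mass of Na2CO3 = 5.96 × 10^-3 × 105.99 = 0.632 g
% Na2CO3 = 0.632 / 1.27 × 100 = 49.8 %

49.8 %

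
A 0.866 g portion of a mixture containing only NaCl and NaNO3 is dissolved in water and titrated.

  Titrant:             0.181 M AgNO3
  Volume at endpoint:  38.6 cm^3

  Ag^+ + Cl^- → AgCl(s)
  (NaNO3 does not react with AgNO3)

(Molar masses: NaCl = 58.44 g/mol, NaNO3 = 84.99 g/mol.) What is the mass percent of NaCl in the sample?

47.1 %

n(AgNO3) = 0.0386 × 0.181 = 6.99 × 10^-3 mol
Let x = n(NaCl), y = n(NaNO3).
Titrant: 1x = 6.99 × 10^-3;  mass: 58.44x + 84.99y = 0.866
Solving, x = 6.99 × 10^-3 mol, y = 5.39 × 10^-3 mol
mass of NaCl = 6.99 × 10^-3 × 58.44 = 0.408 g
% NaCl = 0.408 / 0.866 × 100 = 47.1 %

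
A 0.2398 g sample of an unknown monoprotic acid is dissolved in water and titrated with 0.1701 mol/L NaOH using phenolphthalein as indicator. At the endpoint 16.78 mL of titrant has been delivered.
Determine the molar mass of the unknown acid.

84.01 g/mol

n(NaOH) = 0.01678 L × 0.1701 mol/L = 2.854 × 10^-3 mol
n(HA) = 2.854 × 10^-3 mol (1:1 ratio)
M = m / n = 0.2398 g / 2.854 × 10^-3 mol = 84.01 g/mol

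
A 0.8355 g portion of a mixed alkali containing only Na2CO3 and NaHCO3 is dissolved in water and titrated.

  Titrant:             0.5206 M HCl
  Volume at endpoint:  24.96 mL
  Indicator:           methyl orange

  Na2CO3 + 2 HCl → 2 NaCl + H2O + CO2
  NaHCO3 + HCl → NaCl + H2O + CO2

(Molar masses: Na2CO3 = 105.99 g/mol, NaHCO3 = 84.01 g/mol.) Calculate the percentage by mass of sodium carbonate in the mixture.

n(HCl) = 0.02496 × 0.5206 = 0.01299 mol
Let x = n(Na2CO3), y = n(NaHCO3).
Titrant: 2x + 1y = 0.01299;  mass: 105.99x + 84.01y = 0.8355
Solving, x = 4.129 × 10^-3 mol, y = 4.736 × 10^-3 mol
mass of Na2CO3 = 4.129 × 10^-3 × 105.99 = 0.4377 g
% Na2CO3 = 0.4377 / 0.8355 × 100 = 52.38 %

52.38 %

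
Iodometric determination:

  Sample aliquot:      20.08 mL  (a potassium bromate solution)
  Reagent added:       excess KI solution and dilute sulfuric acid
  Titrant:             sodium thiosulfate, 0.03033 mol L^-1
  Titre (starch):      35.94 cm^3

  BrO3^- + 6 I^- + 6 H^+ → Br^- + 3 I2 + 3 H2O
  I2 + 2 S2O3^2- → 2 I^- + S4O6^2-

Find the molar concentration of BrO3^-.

0.009048 mol/L

n(S2O3^2-) = 0.03594 × 0.03033 = 1.090 × 10^-3 mol
n(I2) = n(S2O3^2-)/2 = 5.450 × 10^-4 mol
From the 1:3 ratio, n(BrO3^-) in the aliquot = 1/3 × 5.450 × 10^-4 = 1.817 × 10^-4 mol
[BrO3^-] = 1.817 × 10^-4 / 0.02008 = 0.009048 mol/L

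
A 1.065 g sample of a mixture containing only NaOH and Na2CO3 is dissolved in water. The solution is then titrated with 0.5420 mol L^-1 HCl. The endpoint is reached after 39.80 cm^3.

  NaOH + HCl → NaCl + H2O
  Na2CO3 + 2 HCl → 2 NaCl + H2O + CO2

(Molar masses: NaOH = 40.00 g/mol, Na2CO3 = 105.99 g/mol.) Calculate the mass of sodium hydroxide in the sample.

n(HCl) = 0.03980 × 0.5420 = 0.02157 mol
Let x = n(NaOH), y = n(Na2CO3).
Titrant: 1x + 2y = 0.02157;  mass: 40.00x + 105.99y = 1.065
Solving, x = 6.017 × 10^-3 mol, y = 7.777 × 10^-3 mol
mass of NaOH = 6.017 × 10^-3 × 40.00 = 0.2407 g

0.2407 g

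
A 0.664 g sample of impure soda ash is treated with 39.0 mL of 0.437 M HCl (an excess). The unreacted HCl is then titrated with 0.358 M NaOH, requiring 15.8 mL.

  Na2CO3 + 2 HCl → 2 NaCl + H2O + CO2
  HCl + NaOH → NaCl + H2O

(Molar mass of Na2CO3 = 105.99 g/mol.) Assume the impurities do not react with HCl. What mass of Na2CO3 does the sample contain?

0.603 g

n(HCl) added = 0.0390 × 0.437 = 0.0170 mol
n(NaOH) used in back-titration = 0.0158 × 0.358 = 5.66 × 10^-3 mol
n(HCl) left over = 5.66 × 10^-3 mol (1:1 ratio)
n(HCl) consumed by analyte = 0.0170 − 5.66 × 10^-3 = 0.0114 mol
From the 1:2 ratio, n(Na2CO3) = 1/2 × 0.0114 = 5.69 × 10^-3 mol
mass of Na2CO3 = 5.69 × 10^-3 × 105.99 = 0.603 g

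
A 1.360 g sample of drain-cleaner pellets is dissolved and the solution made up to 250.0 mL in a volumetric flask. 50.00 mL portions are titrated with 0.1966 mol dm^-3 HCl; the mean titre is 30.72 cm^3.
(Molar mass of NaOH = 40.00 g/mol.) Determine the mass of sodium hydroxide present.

1.208 g

NaOH + HCl → NaCl + H2O
n(HCl) per titration = 0.03072 × 0.1966 = 6.040 × 10^-3 mol
n(NaOH) in each aliquot = 6.040 × 10^-3 mol (1:1 ratio)
n(NaOH) in the whole flask = 6.040 × 10^-3 × 250.0/50.00 = 0.03020 mol
mass of NaOH = 0.03020 × 40.00 = 1.208 g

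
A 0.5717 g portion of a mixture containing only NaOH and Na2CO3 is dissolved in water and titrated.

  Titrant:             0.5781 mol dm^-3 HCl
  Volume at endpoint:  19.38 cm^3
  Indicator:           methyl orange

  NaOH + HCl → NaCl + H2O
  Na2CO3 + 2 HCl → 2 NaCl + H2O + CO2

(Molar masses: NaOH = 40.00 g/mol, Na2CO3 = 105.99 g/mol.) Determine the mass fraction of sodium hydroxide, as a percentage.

n(HCl) = 0.01938 × 0.5781 = 0.01120 mol
Let x = n(NaOH), y = n(Na2CO3).
Titrant: 1x + 2y = 0.01120;  mass: 40.00x + 105.99y = 0.5717
Solving, x = 1.696 × 10^-3 mol, y = 4.754 × 10^-3 mol
mass of NaOH = 1.696 × 10^-3 × 40.00 = 0.06782 g
% NaOH = 0.06782 / 0.5717 × 100 = 11.86 %

11.86 %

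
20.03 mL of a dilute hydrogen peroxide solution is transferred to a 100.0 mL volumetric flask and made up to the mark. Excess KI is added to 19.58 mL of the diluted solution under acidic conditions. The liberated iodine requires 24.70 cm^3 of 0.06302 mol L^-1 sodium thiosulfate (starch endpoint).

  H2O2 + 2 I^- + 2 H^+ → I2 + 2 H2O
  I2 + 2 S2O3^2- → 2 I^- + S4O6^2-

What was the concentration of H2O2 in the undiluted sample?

0.1985 mol/L

n(S2O3^2-) = 0.02470 × 0.06302 = 1.557 × 10^-3 mol
n(I2) = n(S2O3^2-)/2 = 7.783 × 10^-4 mol
n(H2O2) in the aliquot = 7.783 × 10^-4 mol (1:1 ratio)
[H2O2]_dilute = 7.783 × 10^-4 / 0.01958 = 0.03975 mol/L
[H2O2]_original = 0.03975 × 100.0/20.03 = 0.1985 mol/L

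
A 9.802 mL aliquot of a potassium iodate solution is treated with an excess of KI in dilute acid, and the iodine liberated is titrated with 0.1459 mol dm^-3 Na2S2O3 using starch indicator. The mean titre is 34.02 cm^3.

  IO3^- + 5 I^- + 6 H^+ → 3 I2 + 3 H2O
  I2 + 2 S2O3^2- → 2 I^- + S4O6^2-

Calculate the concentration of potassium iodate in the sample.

0.08440 mol/L

n(S2O3^2-) = 0.03402 × 0.1459 = 4.964 × 10^-3 mol
n(I2) = n(S2O3^2-)/2 = 2.482 × 10^-3 mol
From the 1:3 ratio, n(IO3^-) in the aliquot = 1/3 × 2.482 × 10^-3 = 8.273 × 10^-4 mol
[IO3^-] = 8.273 × 10^-4 / 0.009802 = 0.08440 mol/L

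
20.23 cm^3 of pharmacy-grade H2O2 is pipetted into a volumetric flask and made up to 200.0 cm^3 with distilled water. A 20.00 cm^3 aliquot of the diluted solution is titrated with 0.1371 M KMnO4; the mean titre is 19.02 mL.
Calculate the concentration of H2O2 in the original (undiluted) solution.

2 MnO4^- + 5 H2O2 + 6 H^+ → 2 Mn^2+ + 5 O2 + 8 H2O
n(KMnO4) = 0.01902 × 0.1371 = 2.608 × 10^-3 mol
From the 5:2 ratio, n(H2O2) in the aliquot = 5/2 × 2.608 × 10^-3 = 6.519 × 10^-3 mol
[H2O2]_dilute = 6.519 × 10^-3 / 0.02000 = 0.3260 mol/L
Dilution factor = 200.0 / 20.23 = 9.886
[H2O2]_stock = 0.3260 × 9.886 = 3.222 mol/L

3.222 M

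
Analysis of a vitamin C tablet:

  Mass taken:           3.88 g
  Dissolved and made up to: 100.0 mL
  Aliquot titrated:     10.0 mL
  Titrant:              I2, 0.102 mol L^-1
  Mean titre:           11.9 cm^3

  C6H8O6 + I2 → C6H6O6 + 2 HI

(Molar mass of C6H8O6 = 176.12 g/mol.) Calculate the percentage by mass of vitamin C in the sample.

n(I2) per titration = 0.0119 × 0.102 = 1.21 × 10^-3 mol
n(C6H8O6) in each aliquot = 1.21 × 10^-3 mol (1:1 ratio)
n(C6H8O6) in the whole flask = 1.21 × 10^-3 × 100.0/10.0 = 0.0121 mol
mass of C6H8O6 = 0.0121 × 176.12 = 2.14 g
% C6H8O6 = 2.14 / 3.88 × 100 = 55.1 %

55.1 %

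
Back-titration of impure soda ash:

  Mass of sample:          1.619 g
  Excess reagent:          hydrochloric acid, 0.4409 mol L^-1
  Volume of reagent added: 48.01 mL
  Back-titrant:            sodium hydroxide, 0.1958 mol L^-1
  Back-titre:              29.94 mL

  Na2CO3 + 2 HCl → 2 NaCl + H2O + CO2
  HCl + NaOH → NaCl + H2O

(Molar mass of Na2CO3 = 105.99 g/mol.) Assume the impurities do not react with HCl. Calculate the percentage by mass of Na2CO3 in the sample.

n(HCl) added = 0.04801 × 0.4409 = 0.02117 mol
n(NaOH) used in back-titration = 0.02994 × 0.1958 = 5.862 × 10^-3 mol
n(HCl) left over = 5.862 × 10^-3 mol (1:1 ratio)
n(HCl) consumed by analyte = 0.02117 − 5.862 × 10^-3 = 0.01531 mol
From the 1:2 ratio, n(Na2CO3) = 1/2 × 0.01531 = 7.653 × 10^-3 mol
mass of Na2CO3 = 7.653 × 10^-3 × 105.99 = 0.8111 g
% Na2CO3 = 0.8111 / 1.619 × 100 = 50.10 %

50.10 %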